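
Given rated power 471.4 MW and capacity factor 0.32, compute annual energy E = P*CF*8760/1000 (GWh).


E = 471.4 * 0.32 * 8760 / 1000 = 1321.4285 GWh


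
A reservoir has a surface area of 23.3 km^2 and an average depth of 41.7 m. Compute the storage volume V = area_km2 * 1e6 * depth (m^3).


V = 23.3 * 1e6 * 41.7 = 9.7161e+08 m^3


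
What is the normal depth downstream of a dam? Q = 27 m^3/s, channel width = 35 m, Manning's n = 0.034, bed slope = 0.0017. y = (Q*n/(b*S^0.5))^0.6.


y = (27 * 0.034 / (35 * 0.0017^0.5))^0.6 = 0.7623 m


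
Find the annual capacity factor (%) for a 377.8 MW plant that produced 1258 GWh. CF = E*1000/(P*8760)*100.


CF = 1258 * 1000 / (377.8 * 8760) * 100 = 38.0115 %


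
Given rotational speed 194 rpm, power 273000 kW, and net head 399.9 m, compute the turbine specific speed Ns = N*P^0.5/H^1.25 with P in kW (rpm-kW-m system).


Ns = 194 * 273000^0.5 / 399.9^1.25 = 56.6818


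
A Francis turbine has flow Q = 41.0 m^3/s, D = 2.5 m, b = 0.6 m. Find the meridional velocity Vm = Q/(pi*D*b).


Vm = 41.0 / (pi * 2.5 * 0.6) = 8.7005 m/s


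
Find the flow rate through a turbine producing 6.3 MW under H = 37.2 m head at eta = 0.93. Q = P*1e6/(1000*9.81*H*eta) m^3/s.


Q = 6.3 * 1e6 / (1000 * 9.81 * 37.2 * 0.93) = 18.5629 m^3/s


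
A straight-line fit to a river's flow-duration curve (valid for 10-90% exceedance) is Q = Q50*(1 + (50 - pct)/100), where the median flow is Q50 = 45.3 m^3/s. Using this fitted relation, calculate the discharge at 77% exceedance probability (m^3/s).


Q = 45.3 * (1 + (50 - 77)/100) = 33.0690 m^3/s


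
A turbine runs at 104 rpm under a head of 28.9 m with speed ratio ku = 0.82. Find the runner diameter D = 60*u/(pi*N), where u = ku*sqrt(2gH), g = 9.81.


u = 0.82 * sqrt(2*9.81*28.9) = 19.5260 m/s
D = 60 * 19.5260 / (pi * 104) = 3.5858 m


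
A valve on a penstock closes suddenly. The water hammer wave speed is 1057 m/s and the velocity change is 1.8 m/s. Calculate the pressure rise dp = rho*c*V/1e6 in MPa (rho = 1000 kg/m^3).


dp = 1000 * 1057 * 1.8 / 1e6 = 1.9026 MPa


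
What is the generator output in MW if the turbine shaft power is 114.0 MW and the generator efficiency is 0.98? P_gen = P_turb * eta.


P_gen = 114.0 * 0.98 = 111.7200 MW


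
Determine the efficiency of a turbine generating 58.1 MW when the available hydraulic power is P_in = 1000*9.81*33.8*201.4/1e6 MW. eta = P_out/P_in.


P_in = 1000 * 9.81 * 33.8 * 201.4 / 1e6 = 66.7798 MW
eta = 58.1 / 66.7798 = 0.8700


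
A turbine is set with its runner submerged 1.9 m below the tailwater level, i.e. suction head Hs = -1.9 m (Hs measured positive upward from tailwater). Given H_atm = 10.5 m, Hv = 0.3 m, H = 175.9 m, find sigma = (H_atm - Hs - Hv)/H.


sigma = (10.5 - (-1.9) - 0.3) / 175.9 = 0.0688


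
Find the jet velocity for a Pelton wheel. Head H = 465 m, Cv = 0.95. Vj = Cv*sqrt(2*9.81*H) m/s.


Vj = 0.95 * sqrt(2*9.81*465) = 90.7402 m/s


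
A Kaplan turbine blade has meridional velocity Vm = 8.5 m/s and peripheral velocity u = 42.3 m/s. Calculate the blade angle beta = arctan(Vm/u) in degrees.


beta = arctan(8.5 / 42.3) = 11.3620 degrees


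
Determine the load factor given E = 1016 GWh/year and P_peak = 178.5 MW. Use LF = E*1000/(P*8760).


LF = 1016 * 1000 / (178.5 * 8760) = 0.6498


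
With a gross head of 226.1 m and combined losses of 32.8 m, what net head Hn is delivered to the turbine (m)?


Hn = 226.1 - 32.8 = 193.3000 m


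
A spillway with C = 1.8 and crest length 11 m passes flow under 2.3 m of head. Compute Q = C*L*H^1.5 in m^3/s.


Q = 1.8 * 11 * 2.3^1.5 = 69.0648 m^3/s


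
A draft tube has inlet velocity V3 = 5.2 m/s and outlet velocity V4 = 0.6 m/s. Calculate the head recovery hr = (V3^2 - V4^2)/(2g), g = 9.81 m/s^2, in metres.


hr = (5.2^2 - 0.6^2) / (2*9.81) = 1.3598 m


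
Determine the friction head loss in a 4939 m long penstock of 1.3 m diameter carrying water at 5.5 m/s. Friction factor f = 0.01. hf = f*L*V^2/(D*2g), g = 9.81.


hf = 0.01 * 4939 * 5.5^2 / (1.3 * 2 * 9.81) = 58.5763 m


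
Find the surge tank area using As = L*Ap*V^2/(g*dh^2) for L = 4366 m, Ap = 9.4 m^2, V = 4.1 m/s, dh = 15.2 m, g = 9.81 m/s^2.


As = 4366 * 9.4 * 4.1^2 / (9.81 * 15.2^2) = 304.3849 m^2


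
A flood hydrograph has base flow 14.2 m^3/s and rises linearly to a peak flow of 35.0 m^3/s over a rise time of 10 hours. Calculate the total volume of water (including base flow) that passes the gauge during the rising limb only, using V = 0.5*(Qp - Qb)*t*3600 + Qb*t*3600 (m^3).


V = 0.5*(35.0 - 14.2)*10*3600 + 14.2*10*3600 = 885600.0000 m^3


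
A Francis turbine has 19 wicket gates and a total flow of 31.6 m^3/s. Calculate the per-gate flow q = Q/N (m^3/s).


q = 31.6 / 19 = 1.6632 m^3/s


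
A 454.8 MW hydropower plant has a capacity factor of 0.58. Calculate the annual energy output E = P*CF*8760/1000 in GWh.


E = 454.8 * 0.58 * 8760 / 1000 = 2310.7478 GWh


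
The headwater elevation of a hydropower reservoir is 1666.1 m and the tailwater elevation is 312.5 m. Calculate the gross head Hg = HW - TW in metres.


Hg = 1666.1 - 312.5 = 1353.6000 m


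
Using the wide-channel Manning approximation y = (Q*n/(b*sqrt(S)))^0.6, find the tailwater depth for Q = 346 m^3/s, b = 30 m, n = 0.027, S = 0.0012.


y = (346 * 0.027 / (30 * 0.0012^0.5))^0.6 = 3.7345 m


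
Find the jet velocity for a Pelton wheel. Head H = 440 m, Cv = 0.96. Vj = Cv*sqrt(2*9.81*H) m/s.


Vj = 0.96 * sqrt(2*9.81*440) = 89.1963 m/s


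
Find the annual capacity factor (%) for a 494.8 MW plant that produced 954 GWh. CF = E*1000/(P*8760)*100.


CF = 954 * 1000 / (494.8 * 8760) * 100 = 22.0097 %


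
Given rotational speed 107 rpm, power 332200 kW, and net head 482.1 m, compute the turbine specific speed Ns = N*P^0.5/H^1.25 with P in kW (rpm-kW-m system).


Ns = 107 * 332200^0.5 / 482.1^1.25 = 27.3000


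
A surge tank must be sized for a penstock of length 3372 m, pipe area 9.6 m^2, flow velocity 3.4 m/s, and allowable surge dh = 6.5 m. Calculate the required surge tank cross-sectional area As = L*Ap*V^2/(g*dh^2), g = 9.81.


As = 3372 * 9.6 * 3.4^2 / (9.81 * 6.5^2) = 902.8610 m^2


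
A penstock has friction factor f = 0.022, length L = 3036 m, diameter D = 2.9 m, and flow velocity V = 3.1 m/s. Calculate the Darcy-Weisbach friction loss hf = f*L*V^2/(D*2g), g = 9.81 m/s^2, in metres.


hf = 0.022 * 3036 * 3.1^2 / (2.9 * 2 * 9.81) = 11.2811 m


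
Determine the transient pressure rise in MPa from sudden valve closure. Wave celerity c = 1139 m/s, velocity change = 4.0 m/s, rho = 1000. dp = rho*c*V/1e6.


dp = 1000 * 1139 * 4.0 / 1e6 = 4.5560 MPa


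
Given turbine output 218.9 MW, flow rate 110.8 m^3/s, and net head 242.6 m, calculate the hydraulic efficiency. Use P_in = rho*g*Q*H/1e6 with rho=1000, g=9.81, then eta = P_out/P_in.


P_in = 1000 * 9.81 * 110.8 * 242.6 / 1e6 = 263.6936 MW
eta = 218.9 / 263.6936 = 0.8301


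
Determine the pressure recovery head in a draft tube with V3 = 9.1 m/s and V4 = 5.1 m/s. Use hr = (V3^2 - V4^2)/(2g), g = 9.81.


hr = (9.1^2 - 5.1^2) / (2*9.81) = 2.8950 m


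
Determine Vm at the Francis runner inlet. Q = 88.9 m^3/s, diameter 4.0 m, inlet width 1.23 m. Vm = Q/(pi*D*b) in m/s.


Vm = 88.9 / (pi * 4.0 * 1.23) = 5.7516 m/s


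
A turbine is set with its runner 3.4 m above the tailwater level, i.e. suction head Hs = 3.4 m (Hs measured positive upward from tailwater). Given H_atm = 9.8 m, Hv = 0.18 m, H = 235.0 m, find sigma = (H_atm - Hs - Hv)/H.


sigma = (9.8 - 3.4 - 0.18) / 235.0 = 0.0265


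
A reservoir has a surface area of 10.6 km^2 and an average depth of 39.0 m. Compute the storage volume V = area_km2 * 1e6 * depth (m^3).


V = 10.6 * 1e6 * 39.0 = 4.1340e+08 m^3


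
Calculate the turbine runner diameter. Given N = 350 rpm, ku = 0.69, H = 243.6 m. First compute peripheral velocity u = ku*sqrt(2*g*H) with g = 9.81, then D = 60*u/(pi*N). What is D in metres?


u = 0.69 * sqrt(2*9.81*243.6) = 47.7021 m/s
D = 60 * 47.7021 / (pi * 350) = 2.6030 m


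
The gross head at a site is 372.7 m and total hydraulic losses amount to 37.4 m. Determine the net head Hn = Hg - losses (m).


Hn = 372.7 - 37.4 = 335.3000 m


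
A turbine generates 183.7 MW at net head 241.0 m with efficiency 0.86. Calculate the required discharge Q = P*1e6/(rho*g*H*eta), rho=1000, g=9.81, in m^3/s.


Q = 183.7 * 1e6 / (1000 * 9.81 * 241.0 * 0.86) = 90.3493 m^3/s


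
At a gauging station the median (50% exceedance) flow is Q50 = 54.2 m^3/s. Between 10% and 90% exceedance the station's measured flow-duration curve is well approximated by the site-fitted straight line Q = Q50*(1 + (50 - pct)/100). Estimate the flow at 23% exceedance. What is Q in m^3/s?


Q = 54.2 * (1 + (50 - 23)/100) = 68.8340 m^3/s


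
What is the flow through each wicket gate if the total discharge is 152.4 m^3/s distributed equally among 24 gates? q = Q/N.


q = 152.4 / 24 = 6.3500 m^3/s


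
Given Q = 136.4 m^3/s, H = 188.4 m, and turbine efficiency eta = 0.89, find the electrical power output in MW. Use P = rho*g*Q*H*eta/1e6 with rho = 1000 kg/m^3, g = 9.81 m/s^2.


P = 1000 * 9.81 * 136.4 * 188.4 * 0.89 / 1e6 = 224.3646 MW


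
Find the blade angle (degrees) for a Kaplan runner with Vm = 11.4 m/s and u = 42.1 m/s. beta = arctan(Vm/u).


beta = arctan(11.4 / 42.1) = 15.1514 degrees


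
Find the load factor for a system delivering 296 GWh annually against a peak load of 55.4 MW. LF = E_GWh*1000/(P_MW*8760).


LF = 296 * 1000 / (55.4 * 8760) = 0.6099


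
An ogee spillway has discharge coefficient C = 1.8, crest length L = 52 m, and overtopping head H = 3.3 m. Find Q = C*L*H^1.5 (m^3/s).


Q = 1.8 * 52 * 3.3^1.5 = 561.1084 m^3/s


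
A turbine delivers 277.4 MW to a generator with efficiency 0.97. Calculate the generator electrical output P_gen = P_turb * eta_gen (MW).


P_gen = 277.4 * 0.97 = 269.0780 MW


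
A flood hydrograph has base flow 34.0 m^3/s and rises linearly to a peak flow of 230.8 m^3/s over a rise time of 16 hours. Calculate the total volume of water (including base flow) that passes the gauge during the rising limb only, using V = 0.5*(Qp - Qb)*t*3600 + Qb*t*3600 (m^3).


V = 0.5*(230.8 - 34.0)*16*3600 + 34.0*16*3600 = 7.6262e+06 m^3


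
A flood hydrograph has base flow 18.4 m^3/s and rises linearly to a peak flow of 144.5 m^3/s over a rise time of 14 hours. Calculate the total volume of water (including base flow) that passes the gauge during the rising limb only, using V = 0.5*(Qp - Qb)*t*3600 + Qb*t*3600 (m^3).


V = 0.5*(144.5 - 18.4)*14*3600 + 18.4*14*3600 = 4.1051e+06 m^3


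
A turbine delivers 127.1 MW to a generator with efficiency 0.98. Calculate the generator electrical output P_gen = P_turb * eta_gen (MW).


P_gen = 127.1 * 0.98 = 124.5580 MW


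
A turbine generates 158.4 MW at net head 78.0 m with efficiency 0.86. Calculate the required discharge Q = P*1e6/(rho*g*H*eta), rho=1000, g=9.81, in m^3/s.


Q = 158.4 * 1e6 / (1000 * 9.81 * 78.0 * 0.86) = 240.7094 m^3/s


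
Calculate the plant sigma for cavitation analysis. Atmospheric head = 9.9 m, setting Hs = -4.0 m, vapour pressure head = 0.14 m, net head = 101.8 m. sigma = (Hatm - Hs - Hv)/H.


sigma = (9.9 - (-4.0) - 0.14) / 101.8 = 0.1352


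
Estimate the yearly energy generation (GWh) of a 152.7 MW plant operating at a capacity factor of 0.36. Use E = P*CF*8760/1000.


E = 152.7 * 0.36 * 8760 / 1000 = 481.5547 GWh


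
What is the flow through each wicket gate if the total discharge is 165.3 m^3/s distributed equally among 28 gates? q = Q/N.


q = 165.3 / 28 = 5.9036 m^3/s


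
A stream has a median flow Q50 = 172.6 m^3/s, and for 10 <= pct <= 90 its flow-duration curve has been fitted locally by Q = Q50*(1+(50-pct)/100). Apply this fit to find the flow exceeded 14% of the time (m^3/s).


Q = 172.6 * (1 + (50 - 14)/100) = 234.7360 m^3/s


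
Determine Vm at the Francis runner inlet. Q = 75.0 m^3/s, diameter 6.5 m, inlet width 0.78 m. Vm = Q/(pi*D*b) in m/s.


Vm = 75.0 / (pi * 6.5 * 0.78) = 4.7087 m/s


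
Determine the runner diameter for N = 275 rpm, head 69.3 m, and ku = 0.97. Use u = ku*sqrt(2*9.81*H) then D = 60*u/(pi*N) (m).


u = 0.97 * sqrt(2*9.81*69.3) = 35.7674 m/s
D = 60 * 35.7674 / (pi * 275) = 2.4840 m


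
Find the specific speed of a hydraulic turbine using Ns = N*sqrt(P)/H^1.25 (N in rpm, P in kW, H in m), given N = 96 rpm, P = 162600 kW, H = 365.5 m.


Ns = 96 * 162600^0.5 / 365.5^1.25 = 24.2227


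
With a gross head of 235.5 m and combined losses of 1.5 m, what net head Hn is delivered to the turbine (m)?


Hn = 235.5 - 1.5 = 234.0000 m


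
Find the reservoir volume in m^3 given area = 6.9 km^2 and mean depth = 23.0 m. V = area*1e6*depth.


V = 6.9 * 1e6 * 23.0 = 1.5870e+08 m^3


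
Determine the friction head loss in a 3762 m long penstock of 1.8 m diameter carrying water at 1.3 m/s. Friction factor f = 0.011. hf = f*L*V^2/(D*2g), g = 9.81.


hf = 0.011 * 3762 * 1.3^2 / (1.8 * 2 * 9.81) = 1.9803 m


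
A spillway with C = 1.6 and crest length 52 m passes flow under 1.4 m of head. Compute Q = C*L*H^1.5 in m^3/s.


Q = 1.6 * 52 * 1.4^1.5 = 137.8210 m^3/s


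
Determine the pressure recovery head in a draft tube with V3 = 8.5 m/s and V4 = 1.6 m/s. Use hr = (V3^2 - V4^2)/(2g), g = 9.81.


hr = (8.5^2 - 1.6^2) / (2*9.81) = 3.5520 m


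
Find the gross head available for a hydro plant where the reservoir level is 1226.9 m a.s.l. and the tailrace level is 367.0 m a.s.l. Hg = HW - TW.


Hg = 1226.9 - 367.0 = 859.9000 m


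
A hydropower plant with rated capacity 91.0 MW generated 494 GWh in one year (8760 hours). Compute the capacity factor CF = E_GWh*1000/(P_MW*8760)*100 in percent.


CF = 494 * 1000 / (91.0 * 8760) * 100 = 61.9700 %


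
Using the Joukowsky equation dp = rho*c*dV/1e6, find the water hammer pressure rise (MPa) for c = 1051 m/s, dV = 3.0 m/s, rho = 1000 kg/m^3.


dp = 1000 * 1051 * 3.0 / 1e6 = 3.1530 MPa


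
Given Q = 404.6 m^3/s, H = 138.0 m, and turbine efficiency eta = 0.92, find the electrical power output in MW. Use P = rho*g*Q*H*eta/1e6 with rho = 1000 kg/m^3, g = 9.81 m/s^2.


P = 1000 * 9.81 * 404.6 * 138.0 * 0.92 / 1e6 = 503.9202 MW


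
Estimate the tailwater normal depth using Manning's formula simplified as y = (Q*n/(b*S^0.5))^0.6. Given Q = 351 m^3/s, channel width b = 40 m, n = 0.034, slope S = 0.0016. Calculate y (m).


y = (351 * 0.034 / (40 * 0.0016^0.5))^0.6 = 3.3389 m


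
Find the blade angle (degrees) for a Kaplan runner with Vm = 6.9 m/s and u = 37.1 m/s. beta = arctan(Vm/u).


beta = arctan(6.9 / 37.1) = 10.5357 degrees


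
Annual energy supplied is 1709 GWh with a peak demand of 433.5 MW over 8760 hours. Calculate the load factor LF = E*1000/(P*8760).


LF = 1709 * 1000 / (433.5 * 8760) = 0.4500


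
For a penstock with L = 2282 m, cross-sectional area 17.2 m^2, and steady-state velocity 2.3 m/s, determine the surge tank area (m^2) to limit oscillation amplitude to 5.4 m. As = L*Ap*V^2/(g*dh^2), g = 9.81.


As = 2282 * 17.2 * 2.3^2 / (9.81 * 5.4^2) = 725.8439 m^2


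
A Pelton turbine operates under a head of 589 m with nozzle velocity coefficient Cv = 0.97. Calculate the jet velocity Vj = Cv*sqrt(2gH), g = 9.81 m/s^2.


Vj = 0.97 * sqrt(2*9.81*589) = 104.2747 m/s


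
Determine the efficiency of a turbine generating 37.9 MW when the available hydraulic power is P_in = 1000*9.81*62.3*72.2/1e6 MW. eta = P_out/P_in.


P_in = 1000 * 9.81 * 62.3 * 72.2 / 1e6 = 44.1260 MW
eta = 37.9 / 44.1260 = 0.8589


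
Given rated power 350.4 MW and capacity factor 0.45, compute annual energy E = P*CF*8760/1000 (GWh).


E = 350.4 * 0.45 * 8760 / 1000 = 1381.2768 GWh


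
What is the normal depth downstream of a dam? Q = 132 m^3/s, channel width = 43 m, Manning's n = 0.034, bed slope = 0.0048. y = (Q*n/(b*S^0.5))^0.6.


y = (132 * 0.034 / (43 * 0.0048^0.5))^0.6 = 1.2787 m


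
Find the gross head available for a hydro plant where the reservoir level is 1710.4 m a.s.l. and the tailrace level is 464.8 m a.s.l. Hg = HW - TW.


Hg = 1710.4 - 464.8 = 1245.6000 m


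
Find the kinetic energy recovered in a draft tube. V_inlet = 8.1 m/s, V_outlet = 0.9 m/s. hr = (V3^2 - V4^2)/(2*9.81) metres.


hr = (8.1^2 - 0.9^2) / (2*9.81) = 3.3028 m


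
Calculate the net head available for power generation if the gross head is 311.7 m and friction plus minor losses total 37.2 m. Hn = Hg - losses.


Hn = 311.7 - 37.2 = 274.5000 m


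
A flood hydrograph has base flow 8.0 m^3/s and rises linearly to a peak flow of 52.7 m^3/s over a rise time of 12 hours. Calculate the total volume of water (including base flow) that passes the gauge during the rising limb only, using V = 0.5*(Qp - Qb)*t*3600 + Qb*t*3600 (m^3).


V = 0.5*(52.7 - 8.0)*12*3600 + 8.0*12*3600 = 1.3111e+06 m^3


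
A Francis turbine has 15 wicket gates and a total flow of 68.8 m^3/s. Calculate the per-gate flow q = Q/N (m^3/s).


q = 68.8 / 15 = 4.5867 m^3/s


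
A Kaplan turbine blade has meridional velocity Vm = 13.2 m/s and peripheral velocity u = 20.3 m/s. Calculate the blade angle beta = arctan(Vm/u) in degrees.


beta = arctan(13.2 / 20.3) = 33.0338 degrees


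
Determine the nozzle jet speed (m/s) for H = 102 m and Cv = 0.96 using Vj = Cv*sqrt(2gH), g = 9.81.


Vj = 0.96 * sqrt(2*9.81*102) = 42.9458 m/s


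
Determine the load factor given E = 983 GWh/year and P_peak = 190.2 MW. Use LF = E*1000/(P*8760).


LF = 983 * 1000 / (190.2 * 8760) = 0.5900


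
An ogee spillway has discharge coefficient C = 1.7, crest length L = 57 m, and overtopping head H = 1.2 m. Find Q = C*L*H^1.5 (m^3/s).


Q = 1.7 * 57 * 1.2^1.5 = 127.3784 m^3/s


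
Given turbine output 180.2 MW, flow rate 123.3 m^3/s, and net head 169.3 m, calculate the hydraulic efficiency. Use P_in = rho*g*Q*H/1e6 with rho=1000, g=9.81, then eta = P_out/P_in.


P_in = 1000 * 9.81 * 123.3 * 169.3 / 1e6 = 204.7807 MW
eta = 180.2 / 204.7807 = 0.8800


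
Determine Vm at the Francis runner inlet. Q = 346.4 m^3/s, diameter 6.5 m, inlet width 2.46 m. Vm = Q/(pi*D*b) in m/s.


Vm = 346.4 / (pi * 6.5 * 2.46) = 6.8957 m/s


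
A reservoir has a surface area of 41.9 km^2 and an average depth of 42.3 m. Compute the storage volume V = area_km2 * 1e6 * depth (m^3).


V = 41.9 * 1e6 * 42.3 = 1.7724e+09 m^3


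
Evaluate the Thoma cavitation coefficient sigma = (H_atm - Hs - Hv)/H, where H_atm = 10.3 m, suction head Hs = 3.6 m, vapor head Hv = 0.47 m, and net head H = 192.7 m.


sigma = (10.3 - 3.6 - 0.47) / 192.7 = 0.0323


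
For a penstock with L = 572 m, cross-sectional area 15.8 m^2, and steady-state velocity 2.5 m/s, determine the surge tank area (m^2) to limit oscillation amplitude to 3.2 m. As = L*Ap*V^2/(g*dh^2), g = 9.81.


As = 572 * 15.8 * 2.5^2 / (9.81 * 3.2^2) = 562.2949 m^2


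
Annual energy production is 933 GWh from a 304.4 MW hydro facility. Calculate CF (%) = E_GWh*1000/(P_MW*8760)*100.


CF = 933 * 1000 / (304.4 * 8760) * 100 = 34.9891 %


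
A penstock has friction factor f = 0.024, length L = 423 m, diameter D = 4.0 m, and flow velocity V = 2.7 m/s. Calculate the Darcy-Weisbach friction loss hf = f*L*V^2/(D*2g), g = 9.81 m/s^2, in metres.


hf = 0.024 * 423 * 2.7^2 / (4.0 * 2 * 9.81) = 0.9430 m


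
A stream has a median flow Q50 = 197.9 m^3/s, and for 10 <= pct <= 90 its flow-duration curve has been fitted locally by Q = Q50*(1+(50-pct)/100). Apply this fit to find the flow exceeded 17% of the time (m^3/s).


Q = 197.9 * (1 + (50 - 17)/100) = 263.2070 m^3/s


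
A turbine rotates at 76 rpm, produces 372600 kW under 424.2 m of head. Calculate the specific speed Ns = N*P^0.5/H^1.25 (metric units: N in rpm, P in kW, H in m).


Ns = 76 * 372600^0.5 / 424.2^1.25 = 24.0975


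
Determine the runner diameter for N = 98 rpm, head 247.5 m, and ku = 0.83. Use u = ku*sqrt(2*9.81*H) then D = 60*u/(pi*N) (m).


u = 0.83 * sqrt(2*9.81*247.5) = 57.8383 m/s
D = 60 * 57.8383 / (pi * 98) = 11.2717 m


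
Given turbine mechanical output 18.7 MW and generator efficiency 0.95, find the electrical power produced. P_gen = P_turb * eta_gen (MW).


P_gen = 18.7 * 0.95 = 17.7650 MW


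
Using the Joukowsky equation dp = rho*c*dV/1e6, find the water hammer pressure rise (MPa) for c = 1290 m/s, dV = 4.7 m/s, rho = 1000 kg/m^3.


dp = 1000 * 1290 * 4.7 / 1e6 = 6.0630 MPa


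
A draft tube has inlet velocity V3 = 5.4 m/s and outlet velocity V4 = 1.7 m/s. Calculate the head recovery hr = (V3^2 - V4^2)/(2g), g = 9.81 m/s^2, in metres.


hr = (5.4^2 - 1.7^2) / (2*9.81) = 1.3389 m


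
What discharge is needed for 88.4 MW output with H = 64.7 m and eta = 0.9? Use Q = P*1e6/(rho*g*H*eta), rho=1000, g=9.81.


Q = 88.4 * 1e6 / (1000 * 9.81 * 64.7 * 0.9) = 154.7521 m^3/s


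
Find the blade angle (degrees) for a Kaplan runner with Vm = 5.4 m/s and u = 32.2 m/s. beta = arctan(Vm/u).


beta = arctan(5.4 / 32.2) = 9.5200 degrees


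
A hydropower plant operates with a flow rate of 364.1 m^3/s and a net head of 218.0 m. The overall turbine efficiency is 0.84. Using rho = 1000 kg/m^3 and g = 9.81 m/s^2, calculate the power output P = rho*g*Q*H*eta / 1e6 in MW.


P = 1000 * 9.81 * 364.1 * 218.0 * 0.84 / 1e6 = 654.0719 MW


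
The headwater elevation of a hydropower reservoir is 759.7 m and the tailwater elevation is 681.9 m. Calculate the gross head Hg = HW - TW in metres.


Hg = 759.7 - 681.9 = 77.8000 m


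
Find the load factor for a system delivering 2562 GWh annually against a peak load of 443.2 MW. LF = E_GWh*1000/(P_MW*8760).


LF = 2562 * 1000 / (443.2 * 8760) = 0.6599


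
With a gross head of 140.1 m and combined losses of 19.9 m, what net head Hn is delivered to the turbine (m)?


Hn = 140.1 - 19.9 = 120.2000 m


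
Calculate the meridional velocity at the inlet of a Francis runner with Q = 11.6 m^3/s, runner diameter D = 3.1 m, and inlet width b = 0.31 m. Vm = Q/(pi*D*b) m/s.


Vm = 11.6 / (pi * 3.1 * 0.31) = 3.8422 m/s


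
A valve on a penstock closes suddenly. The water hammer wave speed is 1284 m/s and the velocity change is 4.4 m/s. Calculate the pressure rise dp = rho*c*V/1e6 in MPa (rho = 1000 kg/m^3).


dp = 1000 * 1284 * 4.4 / 1e6 = 5.6496 MPa


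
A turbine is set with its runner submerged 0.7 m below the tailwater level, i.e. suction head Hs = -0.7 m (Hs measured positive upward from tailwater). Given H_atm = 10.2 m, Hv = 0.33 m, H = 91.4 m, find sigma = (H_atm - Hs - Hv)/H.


sigma = (10.2 - (-0.7) - 0.33) / 91.4 = 0.1156


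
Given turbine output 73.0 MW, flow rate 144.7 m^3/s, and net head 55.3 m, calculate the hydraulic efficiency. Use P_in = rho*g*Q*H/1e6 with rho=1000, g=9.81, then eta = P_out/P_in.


P_in = 1000 * 9.81 * 144.7 * 55.3 / 1e6 = 78.4987 MW
eta = 73.0 / 78.4987 = 0.9300


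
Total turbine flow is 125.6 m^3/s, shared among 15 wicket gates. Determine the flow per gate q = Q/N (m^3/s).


q = 125.6 / 15 = 8.3733 m^3/s


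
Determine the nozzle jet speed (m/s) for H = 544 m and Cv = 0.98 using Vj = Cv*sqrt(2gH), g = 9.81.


Vj = 0.98 * sqrt(2*9.81*544) = 101.2453 m/s


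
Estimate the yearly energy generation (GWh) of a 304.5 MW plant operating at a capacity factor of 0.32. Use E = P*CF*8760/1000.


E = 304.5 * 0.32 * 8760 / 1000 = 853.5744 GWh


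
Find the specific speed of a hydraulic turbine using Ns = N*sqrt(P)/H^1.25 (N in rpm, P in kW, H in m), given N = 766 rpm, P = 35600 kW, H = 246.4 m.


Ns = 766 * 35600^0.5 / 246.4^1.25 = 148.0481


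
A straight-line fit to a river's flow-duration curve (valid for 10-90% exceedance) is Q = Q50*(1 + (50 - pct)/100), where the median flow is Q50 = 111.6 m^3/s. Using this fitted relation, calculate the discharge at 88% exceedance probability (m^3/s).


Q = 111.6 * (1 + (50 - 88)/100) = 69.1920 m^3/s


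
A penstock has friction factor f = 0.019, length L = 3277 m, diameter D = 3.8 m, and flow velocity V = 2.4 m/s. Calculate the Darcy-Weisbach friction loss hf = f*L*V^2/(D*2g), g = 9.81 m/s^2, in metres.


hf = 0.019 * 3277 * 2.4^2 / (3.8 * 2 * 9.81) = 4.8103 m


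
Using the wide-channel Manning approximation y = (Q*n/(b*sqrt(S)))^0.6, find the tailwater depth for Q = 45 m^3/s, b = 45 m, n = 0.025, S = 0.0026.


y = (45 * 0.025 / (45 * 0.0026^0.5))^0.6 = 0.6520 m


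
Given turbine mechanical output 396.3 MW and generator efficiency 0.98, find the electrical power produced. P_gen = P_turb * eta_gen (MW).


P_gen = 396.3 * 0.98 = 388.3740 MW


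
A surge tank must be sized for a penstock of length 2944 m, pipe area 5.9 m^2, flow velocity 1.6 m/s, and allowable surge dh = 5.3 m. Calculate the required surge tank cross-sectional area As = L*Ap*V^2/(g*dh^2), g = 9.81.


As = 2944 * 5.9 * 1.6^2 / (9.81 * 5.3^2) = 161.3649 m^2


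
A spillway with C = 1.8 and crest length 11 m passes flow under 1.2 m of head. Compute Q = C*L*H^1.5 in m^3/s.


Q = 1.8 * 11 * 1.2^1.5 = 26.0278 m^3/s


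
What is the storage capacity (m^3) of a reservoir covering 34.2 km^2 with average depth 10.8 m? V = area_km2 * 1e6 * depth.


V = 34.2 * 1e6 * 10.8 = 3.6936e+08 m^3


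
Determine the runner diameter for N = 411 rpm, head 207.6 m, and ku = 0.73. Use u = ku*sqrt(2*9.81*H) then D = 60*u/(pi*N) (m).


u = 0.73 * sqrt(2*9.81*207.6) = 46.5893 m/s
D = 60 * 46.5893 / (pi * 411) = 2.1649 m


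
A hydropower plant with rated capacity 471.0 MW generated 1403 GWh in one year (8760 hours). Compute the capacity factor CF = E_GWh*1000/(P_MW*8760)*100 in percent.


CF = 1403 * 1000 / (471.0 * 8760) * 100 = 34.0042 %


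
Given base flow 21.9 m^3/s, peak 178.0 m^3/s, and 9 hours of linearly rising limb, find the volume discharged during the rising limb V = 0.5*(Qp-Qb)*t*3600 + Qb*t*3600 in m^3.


V = 0.5*(178.0 - 21.9)*9*3600 + 21.9*9*3600 = 3.2384e+06 m^3


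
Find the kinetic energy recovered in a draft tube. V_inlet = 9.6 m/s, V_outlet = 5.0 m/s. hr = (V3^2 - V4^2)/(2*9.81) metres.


hr = (9.6^2 - 5.0^2) / (2*9.81) = 3.4230 m


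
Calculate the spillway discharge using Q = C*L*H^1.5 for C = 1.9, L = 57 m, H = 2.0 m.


Q = 1.9 * 57 * 2.0^1.5 = 306.3187 m^3/s


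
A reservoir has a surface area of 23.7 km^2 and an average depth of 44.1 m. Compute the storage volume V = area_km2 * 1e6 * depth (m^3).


V = 23.7 * 1e6 * 44.1 = 1.0452e+09 m^3


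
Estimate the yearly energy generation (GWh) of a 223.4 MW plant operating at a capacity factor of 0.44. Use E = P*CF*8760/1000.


E = 223.4 * 0.44 * 8760 / 1000 = 861.0730 GWh


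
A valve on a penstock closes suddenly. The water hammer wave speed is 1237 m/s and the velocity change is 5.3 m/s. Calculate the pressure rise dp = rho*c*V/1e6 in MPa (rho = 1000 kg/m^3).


dp = 1000 * 1237 * 5.3 / 1e6 = 6.5561 MPa


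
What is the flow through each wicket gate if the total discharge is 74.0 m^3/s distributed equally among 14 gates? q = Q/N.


q = 74.0 / 14 = 5.2857 m^3/s


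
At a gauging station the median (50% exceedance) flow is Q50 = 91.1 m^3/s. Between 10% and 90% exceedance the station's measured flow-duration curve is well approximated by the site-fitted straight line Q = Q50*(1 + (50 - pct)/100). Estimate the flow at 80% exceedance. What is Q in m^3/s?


Q = 91.1 * (1 + (50 - 80)/100) = 63.7700 m^3/s


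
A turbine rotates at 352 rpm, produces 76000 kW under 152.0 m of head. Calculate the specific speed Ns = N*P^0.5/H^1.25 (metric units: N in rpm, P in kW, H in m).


Ns = 352 * 76000^0.5 / 152.0^1.25 = 181.8214


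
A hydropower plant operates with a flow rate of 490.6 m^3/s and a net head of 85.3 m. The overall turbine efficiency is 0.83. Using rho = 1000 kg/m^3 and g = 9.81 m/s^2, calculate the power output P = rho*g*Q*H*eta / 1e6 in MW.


P = 1000 * 9.81 * 490.6 * 85.3 * 0.83 / 1e6 = 340.7404 MW


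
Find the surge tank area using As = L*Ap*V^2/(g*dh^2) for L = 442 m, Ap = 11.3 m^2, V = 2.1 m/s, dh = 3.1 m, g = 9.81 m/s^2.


As = 442 * 11.3 * 2.1^2 / (9.81 * 3.1^2) = 233.6398 m^2


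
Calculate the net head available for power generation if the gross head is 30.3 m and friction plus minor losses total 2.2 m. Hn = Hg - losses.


Hn = 30.3 - 2.2 = 28.1000 m


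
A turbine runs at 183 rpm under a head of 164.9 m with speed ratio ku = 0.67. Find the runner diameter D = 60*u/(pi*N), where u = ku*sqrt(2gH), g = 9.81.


u = 0.67 * sqrt(2*9.81*164.9) = 38.1096 m/s
D = 60 * 38.1096 / (pi * 183) = 3.9773 m


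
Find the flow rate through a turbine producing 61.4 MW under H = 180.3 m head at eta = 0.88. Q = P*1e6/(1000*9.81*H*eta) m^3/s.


Q = 61.4 * 1e6 / (1000 * 9.81 * 180.3 * 0.88) = 39.4476 m^3/s


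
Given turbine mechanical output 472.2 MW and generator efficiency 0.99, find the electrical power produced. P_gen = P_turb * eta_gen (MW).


P_gen = 472.2 * 0.99 = 467.4780 MW


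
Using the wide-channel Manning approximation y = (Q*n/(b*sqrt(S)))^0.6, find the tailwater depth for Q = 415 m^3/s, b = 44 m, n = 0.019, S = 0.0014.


y = (415 * 0.019 / (44 * 0.0014^0.5))^0.6 = 2.5596 m


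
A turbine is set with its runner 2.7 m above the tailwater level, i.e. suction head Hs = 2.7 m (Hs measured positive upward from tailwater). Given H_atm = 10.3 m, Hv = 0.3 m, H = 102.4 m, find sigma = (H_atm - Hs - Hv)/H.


sigma = (10.3 - 2.7 - 0.3) / 102.4 = 0.0713


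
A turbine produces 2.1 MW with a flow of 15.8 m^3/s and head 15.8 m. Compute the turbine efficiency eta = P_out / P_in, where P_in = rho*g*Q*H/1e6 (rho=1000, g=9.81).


P_in = 1000 * 9.81 * 15.8 * 15.8 / 1e6 = 2.4490 MW
eta = 2.1 / 2.4490 = 0.8575


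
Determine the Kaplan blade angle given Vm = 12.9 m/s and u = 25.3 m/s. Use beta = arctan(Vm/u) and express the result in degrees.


beta = arctan(12.9 / 25.3) = 27.0162 degrees


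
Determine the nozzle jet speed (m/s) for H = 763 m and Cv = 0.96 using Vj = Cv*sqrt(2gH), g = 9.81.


Vj = 0.96 * sqrt(2*9.81*763) = 117.4581 m/s


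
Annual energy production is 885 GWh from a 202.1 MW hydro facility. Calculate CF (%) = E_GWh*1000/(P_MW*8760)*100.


CF = 885 * 1000 / (202.1 * 8760) * 100 = 49.9888 %


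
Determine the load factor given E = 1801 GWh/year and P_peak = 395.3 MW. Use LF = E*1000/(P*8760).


LF = 1801 * 1000 / (395.3 * 8760) = 0.5201


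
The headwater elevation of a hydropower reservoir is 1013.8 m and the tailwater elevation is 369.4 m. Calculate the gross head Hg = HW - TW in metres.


Hg = 1013.8 - 369.4 = 644.4000 m


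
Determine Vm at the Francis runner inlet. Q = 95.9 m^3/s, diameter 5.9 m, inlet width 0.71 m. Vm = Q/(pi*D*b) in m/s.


Vm = 95.9 / (pi * 5.9 * 0.71) = 7.2872 m/s


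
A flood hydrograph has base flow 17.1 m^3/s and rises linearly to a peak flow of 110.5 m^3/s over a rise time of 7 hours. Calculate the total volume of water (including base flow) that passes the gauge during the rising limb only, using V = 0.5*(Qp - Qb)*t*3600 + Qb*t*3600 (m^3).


V = 0.5*(110.5 - 17.1)*7*3600 + 17.1*7*3600 = 1.6078e+06 m^3


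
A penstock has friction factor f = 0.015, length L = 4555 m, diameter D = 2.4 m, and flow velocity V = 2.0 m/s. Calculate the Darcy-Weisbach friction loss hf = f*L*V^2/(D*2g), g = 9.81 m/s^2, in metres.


hf = 0.015 * 4555 * 2.0^2 / (2.4 * 2 * 9.81) = 5.8040 m


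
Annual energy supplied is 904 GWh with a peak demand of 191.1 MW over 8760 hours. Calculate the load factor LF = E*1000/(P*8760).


LF = 904 * 1000 / (191.1 * 8760) = 0.5400


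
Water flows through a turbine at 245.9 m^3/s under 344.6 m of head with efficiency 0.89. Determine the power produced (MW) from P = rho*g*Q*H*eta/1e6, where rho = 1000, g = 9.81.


P = 1000 * 9.81 * 245.9 * 344.6 * 0.89 / 1e6 = 739.8315 MW


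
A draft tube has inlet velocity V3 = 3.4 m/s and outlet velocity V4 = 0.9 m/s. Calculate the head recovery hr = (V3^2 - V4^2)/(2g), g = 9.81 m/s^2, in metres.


hr = (3.4^2 - 0.9^2) / (2*9.81) = 0.5479 m


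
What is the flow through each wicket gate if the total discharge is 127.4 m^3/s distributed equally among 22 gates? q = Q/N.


q = 127.4 / 22 = 5.7909 m^3/s


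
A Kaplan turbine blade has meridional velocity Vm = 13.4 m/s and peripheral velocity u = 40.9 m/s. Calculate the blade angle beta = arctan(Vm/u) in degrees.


beta = arctan(13.4 / 40.9) = 18.1403 degrees


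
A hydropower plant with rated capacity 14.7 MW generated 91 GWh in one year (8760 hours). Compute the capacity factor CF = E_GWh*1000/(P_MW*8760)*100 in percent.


CF = 91 * 1000 / (14.7 * 8760) * 100 = 70.6675 %


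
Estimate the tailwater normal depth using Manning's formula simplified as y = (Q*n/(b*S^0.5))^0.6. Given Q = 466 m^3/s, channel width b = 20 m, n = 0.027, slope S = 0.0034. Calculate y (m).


y = (466 * 0.027 / (20 * 0.0034^0.5))^0.6 = 4.1667 m


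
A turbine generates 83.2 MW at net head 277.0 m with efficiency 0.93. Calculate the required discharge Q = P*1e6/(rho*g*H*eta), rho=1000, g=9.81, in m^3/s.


Q = 83.2 * 1e6 / (1000 * 9.81 * 277.0 * 0.93) = 32.9224 m^3/s


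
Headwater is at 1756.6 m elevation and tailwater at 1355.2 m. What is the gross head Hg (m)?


Hg = 1756.6 - 1355.2 = 401.4000 m


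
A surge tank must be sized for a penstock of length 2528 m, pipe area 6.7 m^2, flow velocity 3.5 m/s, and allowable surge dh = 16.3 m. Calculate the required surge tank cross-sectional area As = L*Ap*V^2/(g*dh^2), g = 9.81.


As = 2528 * 6.7 * 3.5^2 / (9.81 * 16.3^2) = 79.6056 m^2


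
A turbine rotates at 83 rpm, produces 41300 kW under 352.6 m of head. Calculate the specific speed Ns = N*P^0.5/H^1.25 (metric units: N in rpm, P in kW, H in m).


Ns = 83 * 41300^0.5 / 352.6^1.25 = 11.0395


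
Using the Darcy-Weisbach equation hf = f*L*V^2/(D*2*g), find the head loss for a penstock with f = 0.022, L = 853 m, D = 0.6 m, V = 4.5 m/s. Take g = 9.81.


hf = 0.022 * 853 * 4.5^2 / (0.6 * 2 * 9.81) = 32.2810 m


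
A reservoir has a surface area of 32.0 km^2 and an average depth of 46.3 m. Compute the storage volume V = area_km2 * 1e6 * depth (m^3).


V = 32.0 * 1e6 * 46.3 = 1.4816e+09 m^3


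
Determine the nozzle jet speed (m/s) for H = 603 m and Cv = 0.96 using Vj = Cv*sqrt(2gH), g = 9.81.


Vj = 0.96 * sqrt(2*9.81*603) = 104.4190 m/s


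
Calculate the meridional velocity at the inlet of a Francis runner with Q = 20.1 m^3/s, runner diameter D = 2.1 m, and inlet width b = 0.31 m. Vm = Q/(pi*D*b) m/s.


Vm = 20.1 / (pi * 2.1 * 0.31) = 9.8280 m/s


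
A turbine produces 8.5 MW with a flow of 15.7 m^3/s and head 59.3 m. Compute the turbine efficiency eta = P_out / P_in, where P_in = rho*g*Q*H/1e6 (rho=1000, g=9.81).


P_in = 1000 * 9.81 * 15.7 * 59.3 / 1e6 = 9.1332 MW
eta = 8.5 / 9.1332 = 0.9307


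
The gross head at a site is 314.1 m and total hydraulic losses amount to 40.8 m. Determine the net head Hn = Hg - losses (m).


Hn = 314.1 - 40.8 = 273.3000 m


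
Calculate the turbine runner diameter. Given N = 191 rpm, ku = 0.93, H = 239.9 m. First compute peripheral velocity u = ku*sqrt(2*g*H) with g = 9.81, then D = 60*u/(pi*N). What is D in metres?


u = 0.93 * sqrt(2*9.81*239.9) = 63.8040 m/s
D = 60 * 63.8040 / (pi * 191) = 6.3799 m


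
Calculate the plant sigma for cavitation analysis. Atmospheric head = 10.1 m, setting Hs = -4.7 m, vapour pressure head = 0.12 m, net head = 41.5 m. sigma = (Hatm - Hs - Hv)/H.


sigma = (10.1 - (-4.7) - 0.12) / 41.5 = 0.3537


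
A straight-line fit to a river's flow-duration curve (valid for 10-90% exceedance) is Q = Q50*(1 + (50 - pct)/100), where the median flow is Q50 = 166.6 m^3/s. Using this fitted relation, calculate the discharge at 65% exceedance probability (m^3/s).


Q = 166.6 * (1 + (50 - 65)/100) = 141.6100 m^3/s


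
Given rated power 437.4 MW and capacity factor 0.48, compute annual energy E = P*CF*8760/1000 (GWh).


E = 437.4 * 0.48 * 8760 / 1000 = 1839.1795 GWh


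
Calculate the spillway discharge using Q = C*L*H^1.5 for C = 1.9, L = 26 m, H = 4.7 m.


Q = 1.9 * 26 * 4.7^1.5 = 503.3542 m^3/s


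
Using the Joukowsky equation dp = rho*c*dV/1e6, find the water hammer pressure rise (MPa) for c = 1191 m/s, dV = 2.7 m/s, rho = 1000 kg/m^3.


dp = 1000 * 1191 * 2.7 / 1e6 = 3.2157 MPa


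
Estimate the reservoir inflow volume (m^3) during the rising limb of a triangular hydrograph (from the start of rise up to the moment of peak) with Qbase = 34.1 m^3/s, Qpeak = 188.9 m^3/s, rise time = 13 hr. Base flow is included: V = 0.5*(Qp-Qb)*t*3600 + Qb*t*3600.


V = 0.5*(188.9 - 34.1)*13*3600 + 34.1*13*3600 = 5.2182e+06 m^3


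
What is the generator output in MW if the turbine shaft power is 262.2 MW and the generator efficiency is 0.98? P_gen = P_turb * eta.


P_gen = 262.2 * 0.98 = 256.9560 MW


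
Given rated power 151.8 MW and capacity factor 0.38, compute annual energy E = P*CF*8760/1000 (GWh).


E = 151.8 * 0.38 * 8760 / 1000 = 505.3118 GWh


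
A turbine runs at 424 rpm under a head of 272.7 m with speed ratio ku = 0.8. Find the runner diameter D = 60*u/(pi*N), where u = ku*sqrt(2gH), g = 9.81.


u = 0.8 * sqrt(2*9.81*272.7) = 58.5170 m/s
D = 60 * 58.5170 / (pi * 424) = 2.6358 m


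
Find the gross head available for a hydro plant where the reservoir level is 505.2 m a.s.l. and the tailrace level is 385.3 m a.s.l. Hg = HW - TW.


Hg = 505.2 - 385.3 = 119.9000 m


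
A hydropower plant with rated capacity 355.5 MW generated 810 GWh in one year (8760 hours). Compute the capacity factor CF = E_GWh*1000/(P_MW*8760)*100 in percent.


CF = 810 * 1000 / (355.5 * 8760) * 100 = 26.0101 %


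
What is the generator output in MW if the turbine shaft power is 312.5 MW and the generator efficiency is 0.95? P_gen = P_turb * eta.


P_gen = 312.5 * 0.95 = 296.8750 MW


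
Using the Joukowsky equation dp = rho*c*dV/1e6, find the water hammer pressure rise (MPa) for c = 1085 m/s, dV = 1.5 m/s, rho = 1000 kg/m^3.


dp = 1000 * 1085 * 1.5 / 1e6 = 1.6275 MPa


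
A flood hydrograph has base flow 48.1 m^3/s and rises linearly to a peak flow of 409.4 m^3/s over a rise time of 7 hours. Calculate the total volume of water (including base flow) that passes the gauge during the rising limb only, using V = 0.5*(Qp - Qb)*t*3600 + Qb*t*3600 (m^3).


V = 0.5*(409.4 - 48.1)*7*3600 + 48.1*7*3600 = 5.7645e+06 m^3


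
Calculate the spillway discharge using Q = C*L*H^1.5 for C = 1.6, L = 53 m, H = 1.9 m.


Q = 1.6 * 53 * 1.9^1.5 = 222.0886 m^3/s


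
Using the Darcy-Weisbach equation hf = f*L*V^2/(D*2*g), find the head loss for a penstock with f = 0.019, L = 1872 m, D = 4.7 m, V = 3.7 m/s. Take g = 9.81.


hf = 0.019 * 1872 * 3.7^2 / (4.7 * 2 * 9.81) = 5.2804 m


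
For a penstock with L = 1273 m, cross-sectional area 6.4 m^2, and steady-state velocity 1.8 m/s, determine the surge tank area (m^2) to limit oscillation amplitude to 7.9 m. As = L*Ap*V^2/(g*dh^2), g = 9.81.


As = 1273 * 6.4 * 1.8^2 / (9.81 * 7.9^2) = 43.1152 m^2


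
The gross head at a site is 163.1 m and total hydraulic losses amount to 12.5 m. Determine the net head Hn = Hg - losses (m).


Hn = 163.1 - 12.5 = 150.6000 m


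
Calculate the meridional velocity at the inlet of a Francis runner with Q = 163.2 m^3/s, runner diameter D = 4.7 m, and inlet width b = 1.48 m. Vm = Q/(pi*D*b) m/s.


Vm = 163.2 / (pi * 4.7 * 1.48) = 7.4681 m/s


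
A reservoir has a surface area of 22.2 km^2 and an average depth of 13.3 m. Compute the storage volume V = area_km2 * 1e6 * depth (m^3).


V = 22.2 * 1e6 * 13.3 = 2.9526e+08 m^3
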